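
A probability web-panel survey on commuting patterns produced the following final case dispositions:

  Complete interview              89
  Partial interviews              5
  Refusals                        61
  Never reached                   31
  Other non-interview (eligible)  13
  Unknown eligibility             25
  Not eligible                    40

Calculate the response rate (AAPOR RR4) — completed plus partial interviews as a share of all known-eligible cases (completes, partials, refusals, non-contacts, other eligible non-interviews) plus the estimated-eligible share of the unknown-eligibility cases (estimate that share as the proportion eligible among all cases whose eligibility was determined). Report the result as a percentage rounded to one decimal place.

42.8%

Numerator = 89 + 5 = 94
Eligible (known) = 89 + 5 + 61 + 31 + 13 = 199
e = 199 / (199 + 40) = 199 / 239 = 0.8326
Estimated eligible among unknowns = 0.8326 × 25 = 20.82
Denom = 199 + 20.82 = 219.82
RR4 = 94 / 219.82 = 0.4276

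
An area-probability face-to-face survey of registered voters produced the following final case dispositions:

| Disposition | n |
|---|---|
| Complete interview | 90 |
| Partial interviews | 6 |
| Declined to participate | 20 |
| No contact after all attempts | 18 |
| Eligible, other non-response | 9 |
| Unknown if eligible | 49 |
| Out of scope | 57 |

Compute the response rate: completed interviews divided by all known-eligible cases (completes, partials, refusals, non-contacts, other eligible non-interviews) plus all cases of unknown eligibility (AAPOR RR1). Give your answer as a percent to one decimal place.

Num = 90
Denom = 90 + 6 + 20 + 18 + 9 + 49 = 192
RR1 = 90 / 192 = 0.4688

46.9%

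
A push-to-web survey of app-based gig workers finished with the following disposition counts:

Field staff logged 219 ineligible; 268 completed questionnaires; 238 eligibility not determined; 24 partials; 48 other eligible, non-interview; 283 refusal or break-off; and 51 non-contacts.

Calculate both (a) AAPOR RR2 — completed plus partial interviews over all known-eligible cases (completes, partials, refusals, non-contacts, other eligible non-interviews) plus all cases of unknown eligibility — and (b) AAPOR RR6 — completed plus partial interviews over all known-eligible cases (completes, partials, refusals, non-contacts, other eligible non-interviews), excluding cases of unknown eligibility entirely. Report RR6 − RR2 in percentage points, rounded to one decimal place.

Num → 268 + 24 = 292
Base → 268 + 24 + 283 + 51 + 48 + 238 = 912
RR2 = 292 / 912 = 0.3202
Base → 268 + 24 + 283 + 51 + 48 = 674
RR6 = 292 / 674 = 0.4332
Difference = 43.32 − 32.02 = 11.30 percentage points

11.3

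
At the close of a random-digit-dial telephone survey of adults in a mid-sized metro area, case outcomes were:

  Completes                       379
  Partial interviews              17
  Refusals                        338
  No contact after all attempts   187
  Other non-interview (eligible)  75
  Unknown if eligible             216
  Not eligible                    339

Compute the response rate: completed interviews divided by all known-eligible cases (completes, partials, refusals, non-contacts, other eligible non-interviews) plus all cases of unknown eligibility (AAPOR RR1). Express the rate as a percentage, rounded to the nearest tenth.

31.3%

Num: 379
Denom: 379 + 17 + 338 + 187 + 75 + 216 = 1212
RR1 = 379 / 1212 = 0.3127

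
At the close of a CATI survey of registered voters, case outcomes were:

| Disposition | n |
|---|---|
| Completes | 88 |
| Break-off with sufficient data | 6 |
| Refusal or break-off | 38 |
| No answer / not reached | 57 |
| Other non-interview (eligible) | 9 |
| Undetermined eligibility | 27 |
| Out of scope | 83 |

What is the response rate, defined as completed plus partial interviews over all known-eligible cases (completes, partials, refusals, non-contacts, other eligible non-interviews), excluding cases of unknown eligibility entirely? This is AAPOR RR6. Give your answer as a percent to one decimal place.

47.5%

Numerator = 88 + 6 = 94
Base = 88 + 6 + 38 + 57 + 9 = 198
RR6 = 94 / 198 = 0.4747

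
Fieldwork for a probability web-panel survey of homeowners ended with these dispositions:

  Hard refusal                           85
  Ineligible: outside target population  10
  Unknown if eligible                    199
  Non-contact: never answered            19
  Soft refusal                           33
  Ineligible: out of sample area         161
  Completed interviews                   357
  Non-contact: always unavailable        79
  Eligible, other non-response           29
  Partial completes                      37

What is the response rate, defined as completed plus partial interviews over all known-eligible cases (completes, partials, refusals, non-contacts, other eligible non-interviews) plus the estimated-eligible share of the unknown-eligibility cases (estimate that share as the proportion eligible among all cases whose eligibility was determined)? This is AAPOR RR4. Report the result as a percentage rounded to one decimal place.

49.5%

Refusals = 85 + 33 = 118
Never reached = 19 + 79 = 98
Not eligible = 10 + 161 = 171
Num → 357 + 37 = 394
Known eligible → 357 + 37 + 118 + 98 + 29 = 639
e = 639 / (639 + 171) = 639 / 810 = 0.7889
e × U → 0.7889 × 199 = 156.99
Denominator → 639 + 156.99 = 795.99
RR4 = 394 / 795.99 = 0.4950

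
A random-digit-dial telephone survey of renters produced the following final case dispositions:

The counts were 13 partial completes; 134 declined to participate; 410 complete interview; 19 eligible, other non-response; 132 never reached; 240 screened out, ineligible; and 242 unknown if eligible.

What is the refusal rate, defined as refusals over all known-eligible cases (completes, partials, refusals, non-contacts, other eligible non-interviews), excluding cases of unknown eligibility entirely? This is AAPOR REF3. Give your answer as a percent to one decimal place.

18.9%

Top → 134
Denominator → 410 + 13 + 134 + 132 + 19 = 708
REF3 = 134 / 708 = 0.1893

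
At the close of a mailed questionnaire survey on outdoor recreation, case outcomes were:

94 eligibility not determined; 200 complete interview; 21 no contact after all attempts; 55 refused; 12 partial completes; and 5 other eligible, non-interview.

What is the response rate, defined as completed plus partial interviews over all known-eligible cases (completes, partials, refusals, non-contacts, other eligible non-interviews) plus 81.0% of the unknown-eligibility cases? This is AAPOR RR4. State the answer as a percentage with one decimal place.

57.4%

Num → 200 + 12 = 212
Determined eligible → 200 + 12 + 55 + 21 + 5 = 293
Eligible share of unknowns → 0.8100 × 94 = 76.14
Denominator → 293 + 76.14 = 369.14
RR4 = 212 / 369.14 = 0.5743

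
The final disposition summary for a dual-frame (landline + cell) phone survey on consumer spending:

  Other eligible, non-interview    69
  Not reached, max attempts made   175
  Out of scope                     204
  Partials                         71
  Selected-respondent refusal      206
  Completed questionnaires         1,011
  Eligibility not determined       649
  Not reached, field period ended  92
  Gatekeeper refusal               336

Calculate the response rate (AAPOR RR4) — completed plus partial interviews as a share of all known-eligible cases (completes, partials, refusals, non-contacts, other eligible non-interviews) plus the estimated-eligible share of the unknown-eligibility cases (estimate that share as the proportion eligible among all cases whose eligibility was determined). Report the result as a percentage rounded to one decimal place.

42.5%

Refused = 336 + 206 = 542
Non-contacts = 92 + 175 = 267
Num: 1011 + 71 = 1082
Determined eligible: 1011 + 71 + 542 + 267 + 69 = 1960
e = 1960 / (1960 + 204) = 1960 / 2164 = 0.9057
e × U: 0.9057 × 649 = 587.80
Denom: 1960 + 587.80 = 2547.80
RR4 = 1082 / 2547.80 = 0.4247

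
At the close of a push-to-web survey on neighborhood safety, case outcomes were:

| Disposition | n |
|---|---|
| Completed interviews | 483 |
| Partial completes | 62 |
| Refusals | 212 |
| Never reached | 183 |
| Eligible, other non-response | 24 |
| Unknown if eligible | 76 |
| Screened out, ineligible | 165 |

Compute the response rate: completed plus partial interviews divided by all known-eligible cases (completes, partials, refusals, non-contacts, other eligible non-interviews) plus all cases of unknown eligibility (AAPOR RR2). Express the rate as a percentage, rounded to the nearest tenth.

Numerator = 483 + 62 = 545
Denom = 483 + 62 + 212 + 183 + 24 + 76 = 1040
RR2 = 545 / 1040 = 0.5240

52.4%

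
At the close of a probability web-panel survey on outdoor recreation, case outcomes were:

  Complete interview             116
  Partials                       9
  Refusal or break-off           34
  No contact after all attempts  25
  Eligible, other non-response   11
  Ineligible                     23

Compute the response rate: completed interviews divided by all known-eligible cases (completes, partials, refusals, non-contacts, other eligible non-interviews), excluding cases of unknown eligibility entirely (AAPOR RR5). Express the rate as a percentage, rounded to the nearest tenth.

Numerator = 116
Denom = 116 + 9 + 34 + 25 + 11 = 195
RR5 = 116 / 195 = 0.5949

59.5%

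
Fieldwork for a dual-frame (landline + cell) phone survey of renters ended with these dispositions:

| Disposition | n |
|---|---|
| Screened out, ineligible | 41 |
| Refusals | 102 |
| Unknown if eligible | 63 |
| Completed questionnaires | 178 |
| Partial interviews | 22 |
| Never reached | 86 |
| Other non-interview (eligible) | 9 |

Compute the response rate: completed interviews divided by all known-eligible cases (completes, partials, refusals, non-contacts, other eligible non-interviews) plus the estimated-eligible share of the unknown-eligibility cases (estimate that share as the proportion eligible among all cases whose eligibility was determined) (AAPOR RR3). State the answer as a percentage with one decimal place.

Numerator: 178
Determined eligible: 178 + 22 + 102 + 86 + 9 = 397
e = 397 / (397 + 41) = 397 / 438 = 0.9064
Estimated eligible among unknowns: 0.9064 × 63 = 57.10
Denominator: 397 + 57.10 = 454.10
RR3 = 178 / 454.10 = 0.3920

39.2%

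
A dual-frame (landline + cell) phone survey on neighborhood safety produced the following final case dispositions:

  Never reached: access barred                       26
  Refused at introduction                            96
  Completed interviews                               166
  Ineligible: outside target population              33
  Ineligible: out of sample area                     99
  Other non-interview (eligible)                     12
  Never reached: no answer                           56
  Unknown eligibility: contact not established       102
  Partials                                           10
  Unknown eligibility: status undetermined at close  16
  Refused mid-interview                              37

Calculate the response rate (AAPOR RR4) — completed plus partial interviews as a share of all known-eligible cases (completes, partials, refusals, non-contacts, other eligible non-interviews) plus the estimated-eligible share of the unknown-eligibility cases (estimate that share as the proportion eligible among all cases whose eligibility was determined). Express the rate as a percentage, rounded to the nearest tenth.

35.8%

Refusals = 96 + 37 = 133
Non-contacts = 56 + 26 = 82
Unknown eligibility = 102 + 16 = 118
Screened out, ineligible = 33 + 99 = 132
Num: 166 + 10 = 176
Known eligible: 166 + 10 + 133 + 82 + 12 = 403
e = 403 / (403 + 132) = 403 / 535 = 0.7533
Eligible share of unknowns: 0.7533 × 118 = 88.89
Denom: 403 + 88.89 = 491.89
RR4 = 176 / 491.89 = 0.3578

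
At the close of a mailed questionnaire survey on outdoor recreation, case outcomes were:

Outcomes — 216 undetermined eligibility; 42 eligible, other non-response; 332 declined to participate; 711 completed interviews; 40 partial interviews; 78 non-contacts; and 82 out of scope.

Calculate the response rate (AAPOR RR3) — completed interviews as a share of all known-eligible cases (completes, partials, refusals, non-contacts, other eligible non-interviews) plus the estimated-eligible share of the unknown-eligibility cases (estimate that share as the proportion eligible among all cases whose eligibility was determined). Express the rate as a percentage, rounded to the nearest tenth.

Top: 711
Known eligible: 711 + 40 + 332 + 78 + 42 = 1203
e = 1203 / (1203 + 82) = 1203 / 1285 = 0.9362
Eligible share of unknowns: 0.9362 × 216 = 202.22
Denom: 1203 + 202.22 = 1405.22
RR3 = 711 / 1405.22 = 0.5060

50.6%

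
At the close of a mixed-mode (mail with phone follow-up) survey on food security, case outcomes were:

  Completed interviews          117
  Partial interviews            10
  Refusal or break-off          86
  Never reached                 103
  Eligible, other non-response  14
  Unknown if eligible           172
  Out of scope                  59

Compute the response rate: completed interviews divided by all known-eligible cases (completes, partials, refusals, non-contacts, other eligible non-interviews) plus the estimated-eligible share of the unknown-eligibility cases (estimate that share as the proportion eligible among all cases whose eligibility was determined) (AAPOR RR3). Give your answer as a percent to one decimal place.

Top → 117
Known eligible → 117 + 10 + 86 + 103 + 14 = 330
e = 330 / (330 + 59) = 330 / 389 = 0.8483
Eligible share of unknowns → 0.8483 × 172 = 145.91
Denom → 330 + 145.91 = 475.91
RR3 = 117 / 475.91 = 0.2458

24.6%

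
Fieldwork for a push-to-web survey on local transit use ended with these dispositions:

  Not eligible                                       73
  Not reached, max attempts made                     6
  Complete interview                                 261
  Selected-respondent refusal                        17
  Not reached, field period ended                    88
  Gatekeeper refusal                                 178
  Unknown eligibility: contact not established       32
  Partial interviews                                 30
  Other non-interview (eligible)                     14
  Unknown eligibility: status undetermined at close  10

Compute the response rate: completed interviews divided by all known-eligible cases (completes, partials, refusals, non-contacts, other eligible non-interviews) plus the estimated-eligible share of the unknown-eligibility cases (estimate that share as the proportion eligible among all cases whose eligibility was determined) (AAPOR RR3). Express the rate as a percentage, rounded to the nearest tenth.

41.3%

Refusal or break-off = 178 + 17 = 195
Non-contacts = 88 + 6 = 94
Unknown eligibility = 32 + 10 = 42
Top → 261
Known eligible → 261 + 30 + 195 + 94 + 14 = 594
e = 594 / (594 + 73) = 594 / 667 = 0.8906
Estimated eligible among unknowns → 0.8906 × 42 = 37.41
Denom → 594 + 37.41 = 631.41
RR3 = 261 / 631.41 = 0.4134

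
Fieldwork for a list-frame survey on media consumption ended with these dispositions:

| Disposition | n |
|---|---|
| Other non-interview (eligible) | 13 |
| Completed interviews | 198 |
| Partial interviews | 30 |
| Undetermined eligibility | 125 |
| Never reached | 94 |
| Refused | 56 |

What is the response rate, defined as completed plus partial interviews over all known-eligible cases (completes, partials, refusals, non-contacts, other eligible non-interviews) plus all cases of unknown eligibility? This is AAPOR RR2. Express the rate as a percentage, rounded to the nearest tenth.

44.2%

Numerator = 198 + 30 = 228
Denominator = 198 + 30 + 56 + 94 + 13 + 125 = 516
RR2 = 228 / 516 = 0.4419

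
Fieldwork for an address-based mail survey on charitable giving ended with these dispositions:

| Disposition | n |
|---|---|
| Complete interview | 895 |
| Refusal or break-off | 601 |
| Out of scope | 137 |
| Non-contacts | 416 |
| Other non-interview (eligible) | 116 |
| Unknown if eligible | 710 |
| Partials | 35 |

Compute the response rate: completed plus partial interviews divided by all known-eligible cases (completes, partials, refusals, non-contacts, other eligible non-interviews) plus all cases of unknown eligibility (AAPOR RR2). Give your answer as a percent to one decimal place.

Num → 895 + 35 = 930
Denom → 895 + 35 + 601 + 416 + 116 + 710 = 2773
RR2 = 930 / 2773 = 0.3354

33.5%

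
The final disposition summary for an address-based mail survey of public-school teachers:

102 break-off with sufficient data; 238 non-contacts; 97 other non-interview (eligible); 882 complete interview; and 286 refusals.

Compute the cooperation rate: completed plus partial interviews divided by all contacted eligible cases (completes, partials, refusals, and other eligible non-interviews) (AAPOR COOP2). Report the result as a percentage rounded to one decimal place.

72.0%

Num → 882 + 102 = 984
Base → 882 + 102 + 286 + 97 = 1367
COOP2 = 984 / 1367 = 0.7198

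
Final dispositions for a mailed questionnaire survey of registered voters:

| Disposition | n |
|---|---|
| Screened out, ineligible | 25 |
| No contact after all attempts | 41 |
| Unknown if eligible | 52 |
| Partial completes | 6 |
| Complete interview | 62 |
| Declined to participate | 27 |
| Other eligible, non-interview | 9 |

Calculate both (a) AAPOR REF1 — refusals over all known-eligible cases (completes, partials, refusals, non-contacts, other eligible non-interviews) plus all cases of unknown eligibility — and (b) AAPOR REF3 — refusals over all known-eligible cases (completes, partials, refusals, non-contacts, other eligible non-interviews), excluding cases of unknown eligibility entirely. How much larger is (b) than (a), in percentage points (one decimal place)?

4.9

Num: 27
Denom: 62 + 6 + 27 + 41 + 9 + 52 = 197
REF1 = 27 / 197 = 0.1371
Denom: 62 + 6 + 27 + 41 + 9 = 145
REF3 = 27 / 145 = 0.1862
Difference = 18.62 − 13.71 = 4.91 percentage points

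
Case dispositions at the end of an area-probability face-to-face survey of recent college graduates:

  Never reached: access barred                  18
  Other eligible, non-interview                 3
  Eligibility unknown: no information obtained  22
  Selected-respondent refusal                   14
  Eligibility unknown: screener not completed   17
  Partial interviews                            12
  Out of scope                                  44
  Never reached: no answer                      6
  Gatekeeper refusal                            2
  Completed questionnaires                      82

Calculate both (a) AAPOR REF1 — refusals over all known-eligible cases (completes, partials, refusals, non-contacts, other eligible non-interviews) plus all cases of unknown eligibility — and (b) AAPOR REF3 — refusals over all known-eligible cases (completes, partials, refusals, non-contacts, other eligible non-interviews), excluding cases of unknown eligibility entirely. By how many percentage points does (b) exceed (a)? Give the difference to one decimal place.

2.6

Declined to participate = 2 + 14 = 16
No contact after all attempts = 6 + 18 = 24
Unknown if eligible = 17 + 22 = 39
Numerator = 16
Denominator = 82 + 12 + 16 + 24 + 3 + 39 = 176
REF1 = 16 / 176 = 0.0909
Denominator = 82 + 12 + 16 + 24 + 3 = 137
REF3 = 16 / 137 = 0.1168
Difference = 11.68 − 9.09 = 2.59 percentage points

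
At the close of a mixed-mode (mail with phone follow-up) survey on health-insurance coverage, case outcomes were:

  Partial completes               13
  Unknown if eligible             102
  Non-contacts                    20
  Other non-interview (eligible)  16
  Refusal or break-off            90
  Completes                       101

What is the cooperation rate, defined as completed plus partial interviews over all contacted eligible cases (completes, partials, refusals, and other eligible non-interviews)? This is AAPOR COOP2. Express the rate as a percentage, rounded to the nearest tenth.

51.8%

Numerator → 101 + 13 = 114
Denom → 101 + 13 + 90 + 16 = 220
COOP2 = 114 / 220 = 0.5182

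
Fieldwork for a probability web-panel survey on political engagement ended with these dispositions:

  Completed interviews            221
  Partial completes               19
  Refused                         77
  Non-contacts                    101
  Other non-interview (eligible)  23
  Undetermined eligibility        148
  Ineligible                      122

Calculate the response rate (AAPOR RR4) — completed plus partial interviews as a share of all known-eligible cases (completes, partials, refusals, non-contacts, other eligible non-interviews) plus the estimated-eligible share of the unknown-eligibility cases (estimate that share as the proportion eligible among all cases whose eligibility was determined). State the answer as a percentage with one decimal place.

43.1%

Top → 221 + 19 = 240
Eligible (known) → 221 + 19 + 77 + 101 + 23 = 441
e = 441 / (441 + 122) = 441 / 563 = 0.7833
e × U → 0.7833 × 148 = 115.93
Base → 441 + 115.93 = 556.93
RR4 = 240 / 556.93 = 0.4309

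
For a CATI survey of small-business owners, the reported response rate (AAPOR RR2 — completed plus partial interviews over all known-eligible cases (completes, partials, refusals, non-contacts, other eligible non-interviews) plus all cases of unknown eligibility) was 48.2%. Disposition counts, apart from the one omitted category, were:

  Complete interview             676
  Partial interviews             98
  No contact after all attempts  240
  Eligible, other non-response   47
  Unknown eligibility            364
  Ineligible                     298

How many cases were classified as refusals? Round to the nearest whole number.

181

Numerator → 676 + 98 = 774
RR2 = 774 / D = 0.482
D = 774 / 0.482 = 1605.8
Remaining denominator categories sum to 1425
refusals = 1605.8 − 1425 ≈ 181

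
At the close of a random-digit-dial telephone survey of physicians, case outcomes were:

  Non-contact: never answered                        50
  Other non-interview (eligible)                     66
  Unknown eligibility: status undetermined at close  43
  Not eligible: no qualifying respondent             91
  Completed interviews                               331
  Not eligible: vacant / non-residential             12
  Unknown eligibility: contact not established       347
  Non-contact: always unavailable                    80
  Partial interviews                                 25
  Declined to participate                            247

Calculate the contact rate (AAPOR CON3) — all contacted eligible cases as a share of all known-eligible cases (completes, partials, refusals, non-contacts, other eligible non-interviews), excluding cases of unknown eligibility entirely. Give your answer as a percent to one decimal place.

No contact after all attempts = 50 + 80 = 130
Unknown eligibility = 347 + 43 = 390
Out of scope = 91 + 12 = 103
Num → 331 + 25 + 247 + 66 = 669
Denom → 331 + 25 + 247 + 130 + 66 = 799
CON3 = 669 / 799 = 0.8373

83.7%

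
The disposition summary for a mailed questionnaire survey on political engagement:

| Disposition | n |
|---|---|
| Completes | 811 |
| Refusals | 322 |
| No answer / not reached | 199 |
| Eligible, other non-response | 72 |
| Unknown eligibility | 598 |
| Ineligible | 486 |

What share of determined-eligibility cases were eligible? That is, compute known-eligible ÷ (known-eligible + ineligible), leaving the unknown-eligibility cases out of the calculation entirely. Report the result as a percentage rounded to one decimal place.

Known eligible = 811 + 322 + 199 + 72 = 1404
e = 1404 / (1404 + 486) = 1404 / 1890 = 0.7429

74.3%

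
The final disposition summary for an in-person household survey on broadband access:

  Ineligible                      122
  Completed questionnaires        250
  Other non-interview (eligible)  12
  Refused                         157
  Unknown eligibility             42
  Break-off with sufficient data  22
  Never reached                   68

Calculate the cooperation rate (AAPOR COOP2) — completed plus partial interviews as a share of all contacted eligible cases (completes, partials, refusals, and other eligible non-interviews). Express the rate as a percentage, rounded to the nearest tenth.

Numerator: 250 + 22 = 272
Denominator: 250 + 22 + 157 + 12 = 441
COOP2 = 272 / 441 = 0.6168

61.7%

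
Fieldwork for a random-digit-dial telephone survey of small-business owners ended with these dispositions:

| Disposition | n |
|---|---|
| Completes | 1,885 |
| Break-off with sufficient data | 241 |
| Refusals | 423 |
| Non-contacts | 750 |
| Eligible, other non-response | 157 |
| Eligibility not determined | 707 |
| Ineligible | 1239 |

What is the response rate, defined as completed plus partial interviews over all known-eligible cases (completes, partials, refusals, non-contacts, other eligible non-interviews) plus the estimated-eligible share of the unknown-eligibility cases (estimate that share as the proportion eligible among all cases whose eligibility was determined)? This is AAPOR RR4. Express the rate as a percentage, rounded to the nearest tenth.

Numerator = 1885 + 241 = 2126
Eligible (known) = 1885 + 241 + 423 + 750 + 157 = 3456
e = 3456 / (3456 + 1239) = 3456 / 4695 = 0.7361
Estimated eligible among unknowns = 0.7361 × 707 = 520.42
Base = 3456 + 520.42 = 3976.42
RR4 = 2126 / 3976.42 = 0.5347

53.5%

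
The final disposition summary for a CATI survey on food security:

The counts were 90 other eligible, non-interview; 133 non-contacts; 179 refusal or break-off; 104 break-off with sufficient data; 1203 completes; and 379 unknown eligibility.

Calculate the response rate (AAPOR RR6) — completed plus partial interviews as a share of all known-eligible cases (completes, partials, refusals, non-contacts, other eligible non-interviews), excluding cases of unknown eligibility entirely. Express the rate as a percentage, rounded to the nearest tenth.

Numerator = 1203 + 104 = 1307
Denominator = 1203 + 104 + 179 + 133 + 90 = 1709
RR6 = 1307 / 1709 = 0.7648

76.5%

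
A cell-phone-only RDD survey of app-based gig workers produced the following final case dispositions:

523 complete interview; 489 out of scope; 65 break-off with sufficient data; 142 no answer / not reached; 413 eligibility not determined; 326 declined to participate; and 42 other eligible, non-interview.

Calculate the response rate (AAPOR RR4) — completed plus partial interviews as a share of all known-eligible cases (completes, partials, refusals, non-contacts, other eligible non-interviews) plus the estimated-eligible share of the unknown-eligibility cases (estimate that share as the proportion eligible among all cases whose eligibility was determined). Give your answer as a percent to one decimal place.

Top → 523 + 65 = 588
Determined eligible → 523 + 65 + 326 + 142 + 42 = 1098
e = 1098 / (1098 + 489) = 1098 / 1587 = 0.6919
Eligible share of unknowns → 0.6919 × 413 = 285.75
Denom → 1098 + 285.75 = 1383.75
RR4 = 588 / 1383.75 = 0.4249

42.5%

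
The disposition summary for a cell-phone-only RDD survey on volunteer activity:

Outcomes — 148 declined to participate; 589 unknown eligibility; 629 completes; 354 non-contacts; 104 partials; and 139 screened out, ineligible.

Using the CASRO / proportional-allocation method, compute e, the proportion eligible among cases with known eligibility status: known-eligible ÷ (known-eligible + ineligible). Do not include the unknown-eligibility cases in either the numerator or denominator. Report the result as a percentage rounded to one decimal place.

Eligible (known) → 629 + 104 + 148 + 354 = 1235
e = 1235 / (1235 + 139) = 1235 / 1374 = 0.8988

89.9%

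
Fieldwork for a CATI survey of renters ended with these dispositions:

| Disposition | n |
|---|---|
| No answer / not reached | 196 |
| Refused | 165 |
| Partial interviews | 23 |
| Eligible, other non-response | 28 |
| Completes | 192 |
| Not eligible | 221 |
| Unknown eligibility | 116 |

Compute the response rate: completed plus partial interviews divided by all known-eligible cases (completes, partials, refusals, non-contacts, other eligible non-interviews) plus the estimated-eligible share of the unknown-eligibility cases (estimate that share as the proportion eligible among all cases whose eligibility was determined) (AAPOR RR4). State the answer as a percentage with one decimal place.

Top = 192 + 23 = 215
Known eligible = 192 + 23 + 165 + 196 + 28 = 604
e = 604 / (604 + 221) = 604 / 825 = 0.7321
e × U = 0.7321 × 116 = 84.92
Denominator = 604 + 84.92 = 688.92
RR4 = 215 / 688.92 = 0.3121

31.2%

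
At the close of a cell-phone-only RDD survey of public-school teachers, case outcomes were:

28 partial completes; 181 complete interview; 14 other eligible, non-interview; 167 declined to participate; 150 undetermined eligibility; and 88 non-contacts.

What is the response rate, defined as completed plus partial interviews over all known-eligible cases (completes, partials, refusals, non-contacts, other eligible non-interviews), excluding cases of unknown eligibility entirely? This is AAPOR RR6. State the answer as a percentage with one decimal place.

Numerator = 181 + 28 = 209
Base = 181 + 28 + 167 + 88 + 14 = 478
RR6 = 209 / 478 = 0.4372

43.7%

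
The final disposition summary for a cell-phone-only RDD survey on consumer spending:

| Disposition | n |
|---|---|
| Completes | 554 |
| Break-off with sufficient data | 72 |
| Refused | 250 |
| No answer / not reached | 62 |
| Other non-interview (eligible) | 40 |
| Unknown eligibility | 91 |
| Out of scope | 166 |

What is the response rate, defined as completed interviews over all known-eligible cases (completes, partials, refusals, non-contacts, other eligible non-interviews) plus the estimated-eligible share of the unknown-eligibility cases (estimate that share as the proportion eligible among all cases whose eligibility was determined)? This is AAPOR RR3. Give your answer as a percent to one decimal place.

Top → 554
Determined eligible → 554 + 72 + 250 + 62 + 40 = 978
e = 978 / (978 + 166) = 978 / 1144 = 0.8549
Eligible share of unknowns → 0.8549 × 91 = 77.80
Denom → 978 + 77.80 = 1055.80
RR3 = 554 / 1055.80 = 0.5247

52.5%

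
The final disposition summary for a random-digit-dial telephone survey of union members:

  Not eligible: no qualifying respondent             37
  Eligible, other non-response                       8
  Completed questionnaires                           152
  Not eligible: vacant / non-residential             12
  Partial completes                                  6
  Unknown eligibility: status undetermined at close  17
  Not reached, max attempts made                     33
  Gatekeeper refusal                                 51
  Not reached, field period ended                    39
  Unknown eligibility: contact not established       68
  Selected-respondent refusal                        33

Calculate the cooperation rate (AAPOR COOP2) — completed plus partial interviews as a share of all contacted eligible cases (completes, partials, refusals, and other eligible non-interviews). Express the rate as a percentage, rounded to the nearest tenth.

63.2%

Refused = 51 + 33 = 84
No contact after all attempts = 39 + 33 = 72
Eligibility not determined = 68 + 17 = 85
Screened out, ineligible = 37 + 12 = 49
Numerator = 152 + 6 = 158
Denom = 152 + 6 + 84 + 8 = 250
COOP2 = 158 / 250 = 0.6320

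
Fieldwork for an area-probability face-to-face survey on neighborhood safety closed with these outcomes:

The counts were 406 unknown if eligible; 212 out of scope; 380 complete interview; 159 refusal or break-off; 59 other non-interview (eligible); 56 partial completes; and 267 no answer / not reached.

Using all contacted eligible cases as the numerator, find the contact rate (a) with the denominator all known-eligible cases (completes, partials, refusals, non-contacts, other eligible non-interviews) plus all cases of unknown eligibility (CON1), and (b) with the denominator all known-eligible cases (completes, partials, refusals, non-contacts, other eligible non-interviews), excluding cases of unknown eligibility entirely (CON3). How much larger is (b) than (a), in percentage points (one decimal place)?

21.7

Top = 380 + 56 + 159 + 59 = 654
Base = 380 + 56 + 159 + 267 + 59 + 406 = 1327
CON1 = 654 / 1327 = 0.4928
Base = 380 + 56 + 159 + 267 + 59 = 921
CON3 = 654 / 921 = 0.7101
Difference = 71.01 − 49.28 = 21.73 percentage points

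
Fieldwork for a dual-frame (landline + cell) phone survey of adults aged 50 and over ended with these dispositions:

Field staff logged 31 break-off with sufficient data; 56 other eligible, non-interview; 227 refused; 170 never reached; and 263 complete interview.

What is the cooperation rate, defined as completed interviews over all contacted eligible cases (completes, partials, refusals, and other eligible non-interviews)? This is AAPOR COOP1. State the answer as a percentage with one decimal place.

45.6%

Num = 263
Denominator = 263 + 31 + 227 + 56 = 577
COOP1 = 263 / 577 = 0.4558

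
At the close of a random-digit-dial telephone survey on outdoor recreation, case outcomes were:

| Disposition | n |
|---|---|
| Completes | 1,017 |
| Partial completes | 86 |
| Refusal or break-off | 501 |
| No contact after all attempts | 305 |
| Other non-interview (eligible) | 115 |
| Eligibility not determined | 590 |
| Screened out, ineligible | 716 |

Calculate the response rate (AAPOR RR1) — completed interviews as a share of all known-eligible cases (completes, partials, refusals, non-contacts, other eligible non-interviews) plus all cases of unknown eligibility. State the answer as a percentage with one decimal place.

Top = 1017
Denom = 1017 + 86 + 501 + 305 + 115 + 590 = 2614
RR1 = 1017 / 2614 = 0.3891

38.9%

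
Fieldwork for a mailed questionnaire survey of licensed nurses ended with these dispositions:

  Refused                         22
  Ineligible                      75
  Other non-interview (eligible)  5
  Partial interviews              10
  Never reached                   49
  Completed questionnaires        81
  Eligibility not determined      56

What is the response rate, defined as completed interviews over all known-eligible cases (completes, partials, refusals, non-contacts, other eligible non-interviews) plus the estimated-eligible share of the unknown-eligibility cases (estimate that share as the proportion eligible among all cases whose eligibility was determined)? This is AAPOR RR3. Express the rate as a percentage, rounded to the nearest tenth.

39.4%

Numerator → 81
Determined eligible → 81 + 10 + 22 + 49 + 5 = 167
e = 167 / (167 + 75) = 167 / 242 = 0.6901
Eligible share of unknowns → 0.6901 × 56 = 38.65
Denom → 167 + 38.65 = 205.65
RR3 = 81 / 205.65 = 0.3939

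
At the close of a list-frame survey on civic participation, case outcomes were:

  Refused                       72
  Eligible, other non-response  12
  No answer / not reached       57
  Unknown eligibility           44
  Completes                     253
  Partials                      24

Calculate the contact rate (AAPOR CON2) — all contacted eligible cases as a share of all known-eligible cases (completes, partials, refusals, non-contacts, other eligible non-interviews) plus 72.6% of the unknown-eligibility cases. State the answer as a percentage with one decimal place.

Num: 253 + 24 + 72 + 12 = 361
Known eligible: 253 + 24 + 72 + 57 + 12 = 418
Eligible share of unknowns: 0.7260 × 44 = 31.94
Denominator: 418 + 31.94 = 449.94
CON2 = 361 / 449.94 = 0.8023

80.2%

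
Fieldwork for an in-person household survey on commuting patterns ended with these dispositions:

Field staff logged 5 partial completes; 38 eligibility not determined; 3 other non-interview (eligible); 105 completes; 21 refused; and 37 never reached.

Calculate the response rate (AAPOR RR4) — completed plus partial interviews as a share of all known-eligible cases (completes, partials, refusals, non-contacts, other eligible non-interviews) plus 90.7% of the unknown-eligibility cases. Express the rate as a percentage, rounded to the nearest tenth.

Num → 105 + 5 = 110
Eligible (known) → 105 + 5 + 21 + 37 + 3 = 171
Estimated eligible among unknowns → 0.9070 × 38 = 34.47
Base → 171 + 34.47 = 205.47
RR4 = 110 / 205.47 = 0.5354

53.5%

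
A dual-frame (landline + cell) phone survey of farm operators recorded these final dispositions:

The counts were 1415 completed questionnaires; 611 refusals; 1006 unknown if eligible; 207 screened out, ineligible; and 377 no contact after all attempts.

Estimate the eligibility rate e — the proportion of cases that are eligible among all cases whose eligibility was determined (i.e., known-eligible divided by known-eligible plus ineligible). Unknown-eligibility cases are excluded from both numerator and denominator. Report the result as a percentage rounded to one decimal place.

Known eligible = 1415 + 611 + 377 = 2403
e = 2403 / (2403 + 207) = 2403 / 2610 = 0.9207

92.1%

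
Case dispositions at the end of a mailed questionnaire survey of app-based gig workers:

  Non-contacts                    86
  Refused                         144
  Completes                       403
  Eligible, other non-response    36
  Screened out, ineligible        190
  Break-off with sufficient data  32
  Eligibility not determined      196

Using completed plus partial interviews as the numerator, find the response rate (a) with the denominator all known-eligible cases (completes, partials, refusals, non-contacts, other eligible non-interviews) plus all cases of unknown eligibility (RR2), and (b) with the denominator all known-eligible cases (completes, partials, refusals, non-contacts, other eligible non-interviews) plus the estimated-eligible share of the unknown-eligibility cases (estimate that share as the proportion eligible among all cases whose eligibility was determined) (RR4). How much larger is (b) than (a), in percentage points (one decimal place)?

Numerator = 403 + 32 = 435
Base = 403 + 32 + 144 + 86 + 36 + 196 = 897
RR2 = 435 / 897 = 0.4849
Eligible (known) = 403 + 32 + 144 + 86 + 36 = 701
e = 701 / (701 + 190) = 701 / 891 = 0.7868
e × U = 0.7868 × 196 = 154.21
Base = 701 + 154.21 = 855.21
RR4 = 435 / 855.21 = 0.5086
Difference = 50.86 − 48.49 = 2.37 percentage points

2.4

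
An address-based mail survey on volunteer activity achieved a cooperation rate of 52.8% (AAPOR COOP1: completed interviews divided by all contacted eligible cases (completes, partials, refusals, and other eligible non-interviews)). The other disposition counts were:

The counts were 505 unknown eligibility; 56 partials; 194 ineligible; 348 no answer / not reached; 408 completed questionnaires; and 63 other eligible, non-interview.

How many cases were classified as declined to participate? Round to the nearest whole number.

COOP1 = 408 / D = 0.528
D = 408 / 0.528 = 772.7
Rest of base = 527
declined to participate = 772.7 − 527 ≈ 246

246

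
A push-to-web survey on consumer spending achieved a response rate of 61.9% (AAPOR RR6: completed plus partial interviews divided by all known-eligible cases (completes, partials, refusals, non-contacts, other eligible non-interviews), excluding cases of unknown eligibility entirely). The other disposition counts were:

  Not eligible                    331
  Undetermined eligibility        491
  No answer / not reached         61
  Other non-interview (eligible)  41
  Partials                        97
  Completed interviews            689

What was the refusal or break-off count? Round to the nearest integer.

Top: 689 + 97 = 786
RR6 = 786 / D = 0.619
D = 786 / 0.619 = 1269.8
Other denominator terms total 888
refusal or break-off = 1269.8 − 888 ≈ 382

382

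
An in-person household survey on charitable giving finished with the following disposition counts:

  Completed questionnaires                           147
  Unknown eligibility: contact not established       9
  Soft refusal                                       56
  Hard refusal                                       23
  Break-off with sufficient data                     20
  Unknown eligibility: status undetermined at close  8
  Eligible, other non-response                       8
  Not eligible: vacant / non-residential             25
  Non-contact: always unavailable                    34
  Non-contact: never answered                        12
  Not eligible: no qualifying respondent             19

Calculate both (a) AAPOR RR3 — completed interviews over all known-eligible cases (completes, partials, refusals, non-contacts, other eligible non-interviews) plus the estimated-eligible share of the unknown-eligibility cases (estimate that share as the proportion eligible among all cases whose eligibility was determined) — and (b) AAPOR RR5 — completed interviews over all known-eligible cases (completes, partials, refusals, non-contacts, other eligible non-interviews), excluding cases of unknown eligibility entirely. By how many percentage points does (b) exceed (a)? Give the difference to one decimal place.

Refusals = 23 + 56 = 79
No answer / not reached = 12 + 34 = 46
Unknown eligibility = 9 + 8 = 17
Not eligible = 19 + 25 = 44
Top = 147
Known eligible = 147 + 20 + 79 + 46 + 8 = 300
e = 300 / (300 + 44) = 300 / 344 = 0.8721
Estimated eligible among unknowns = 0.8721 × 17 = 14.83
Denominator = 300 + 14.83 = 314.83
RR3 = 147 / 314.83 = 0.4669
Denominator = 147 + 20 + 79 + 46 + 8 = 300
RR5 = 147 / 300 = 0.4900
Difference = 49.00 − 46.69 = 2.31 percentage points

2.3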